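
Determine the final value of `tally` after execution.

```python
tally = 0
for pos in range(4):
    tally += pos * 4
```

Let's trace through this code step by step.

Initialize: tally = 0
Entering loop: for pos in range(4):

After execution: tally = 24
24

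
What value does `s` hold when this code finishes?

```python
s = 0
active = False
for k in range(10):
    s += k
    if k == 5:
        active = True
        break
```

Let's trace through this code step by step.

Initialize: s = 0
Initialize: active = False
Entering loop: for k in range(10):

After execution: s = 15
15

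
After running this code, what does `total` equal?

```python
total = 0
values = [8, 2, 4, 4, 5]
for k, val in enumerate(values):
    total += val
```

Let's trace through this code step by step.

Initialize: total = 0
Initialize: values = [8, 2, 4, 4, 5]
Entering loop: for k, val in enumerate(values):

After execution: total = 23
23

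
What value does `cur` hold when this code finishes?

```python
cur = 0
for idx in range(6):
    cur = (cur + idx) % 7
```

Let's trace through this code step by step.

Initialize: cur = 0
Entering loop: for idx in range(6):

After execution: cur = 1
1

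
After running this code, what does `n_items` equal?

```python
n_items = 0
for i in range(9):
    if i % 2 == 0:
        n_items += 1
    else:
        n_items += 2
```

Let's trace through this code step by step.

Initialize: n_items = 0
Entering loop: for i in range(9):

After execution: n_items = 13
13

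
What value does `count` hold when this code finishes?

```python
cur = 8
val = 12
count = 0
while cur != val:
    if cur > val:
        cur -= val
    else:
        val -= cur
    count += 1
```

Let's trace through this code step by step.

Initialize: cur = 8
Initialize: val = 12
Initialize: count = 0
Entering loop: while cur != val:

After execution: count = 2
2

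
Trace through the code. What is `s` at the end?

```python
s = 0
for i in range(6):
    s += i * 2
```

Let's trace through this code step by step.

Initialize: s = 0
Entering loop: for i in range(6):

After execution: s = 30
30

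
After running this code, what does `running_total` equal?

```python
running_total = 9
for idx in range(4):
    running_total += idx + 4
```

Let's trace through this code step by step.

Initialize: running_total = 9
Entering loop: for idx in range(4):

After execution: running_total = 31
31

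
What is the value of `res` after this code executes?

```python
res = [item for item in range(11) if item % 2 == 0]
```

Let's trace through this code step by step.

Initialize: res = [item for item in range(11) if item % 2 == 0]

After execution: res = [0, 2, 4, 6, 8, 10]
[0, 2, 4, 6, 8, 10]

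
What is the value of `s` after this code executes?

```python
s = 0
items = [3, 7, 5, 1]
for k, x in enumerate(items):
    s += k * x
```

Let's trace through this code step by step.

Initialize: s = 0
Initialize: items = [3, 7, 5, 1]
Entering loop: for k, x in enumerate(items):

After execution: s = 20
20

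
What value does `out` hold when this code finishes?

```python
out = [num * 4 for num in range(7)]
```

Let's trace through this code step by step.

Initialize: out = [num * 4 for num in range(7)]

After execution: out = [0, 4, 8, 12, 16, 20, 24]
[0, 4, 8, 12, 16, 20, 24]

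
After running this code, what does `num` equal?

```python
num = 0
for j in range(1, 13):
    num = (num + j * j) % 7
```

Let's trace through this code step by step.

Initialize: num = 0
Entering loop: for j in range(1, 13):

After execution: num = 6
6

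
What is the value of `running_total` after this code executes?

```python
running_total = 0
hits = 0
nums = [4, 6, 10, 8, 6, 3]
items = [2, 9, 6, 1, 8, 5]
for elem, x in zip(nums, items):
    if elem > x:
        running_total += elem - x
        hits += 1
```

Let's trace through this code step by step.

Initialize: running_total = 0
Initialize: hits = 0
Initialize: nums = [4, 6, 10, 8, 6, 3]
Initialize: items = [2, 9, 6, 1, 8, 5]
Entering loop: for elem, x in zip(nums, items):

After execution: running_total = 13
13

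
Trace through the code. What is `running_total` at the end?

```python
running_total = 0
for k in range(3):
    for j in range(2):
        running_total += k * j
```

Let's trace through this code step by step.

Initialize: running_total = 0
Entering loop: for k in range(3):

After execution: running_total = 3
3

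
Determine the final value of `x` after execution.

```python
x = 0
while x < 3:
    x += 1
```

Let's trace through this code step by step.

Initialize: x = 0
Entering loop: while x < 3:

After execution: x = 3
3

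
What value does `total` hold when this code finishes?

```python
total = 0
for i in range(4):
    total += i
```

Let's trace through this code step by step.

Initialize: total = 0
Entering loop: for i in range(4):

After execution: total = 6
6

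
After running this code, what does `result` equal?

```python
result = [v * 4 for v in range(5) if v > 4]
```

Let's trace through this code step by step.

Initialize: result = [v * 4 for v in range(5) if v > 4]

After execution: result = []
[]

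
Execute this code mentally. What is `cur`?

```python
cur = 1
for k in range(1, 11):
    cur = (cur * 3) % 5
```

Let's trace through this code step by step.

Initialize: cur = 1
Entering loop: for k in range(1, 11):

After execution: cur = 4
4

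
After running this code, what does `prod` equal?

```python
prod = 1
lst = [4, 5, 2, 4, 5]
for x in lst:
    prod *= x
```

Let's trace through this code step by step.

Initialize: prod = 1
Initialize: lst = [4, 5, 2, 4, 5]
Entering loop: for x in lst:

After execution: prod = 800
800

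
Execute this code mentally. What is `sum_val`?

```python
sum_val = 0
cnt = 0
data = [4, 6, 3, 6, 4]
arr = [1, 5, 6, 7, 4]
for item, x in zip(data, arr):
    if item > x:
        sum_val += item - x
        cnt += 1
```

Let's trace through this code step by step.

Initialize: sum_val = 0
Initialize: cnt = 0
Initialize: data = [4, 6, 3, 6, 4]
Initialize: arr = [1, 5, 6, 7, 4]
Entering loop: for item, x in zip(data, arr):

After execution: sum_val = 4
4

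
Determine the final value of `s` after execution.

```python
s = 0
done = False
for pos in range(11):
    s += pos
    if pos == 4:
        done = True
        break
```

Let's trace through this code step by step.

Initialize: s = 0
Initialize: done = False
Entering loop: for pos in range(11):

After execution: s = 10
10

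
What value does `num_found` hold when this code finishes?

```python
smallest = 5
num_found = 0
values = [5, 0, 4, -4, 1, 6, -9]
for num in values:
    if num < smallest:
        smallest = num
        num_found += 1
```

Let's trace through this code step by step.

Initialize: smallest = 5
Initialize: num_found = 0
Initialize: values = [5, 0, 4, -4, 1, 6, -9]
Entering loop: for num in values:

After execution: num_found = 3
3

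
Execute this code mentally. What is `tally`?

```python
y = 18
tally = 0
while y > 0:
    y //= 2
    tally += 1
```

Let's trace through this code step by step.

Initialize: y = 18
Initialize: tally = 0
Entering loop: while y > 0:

After execution: tally = 5
5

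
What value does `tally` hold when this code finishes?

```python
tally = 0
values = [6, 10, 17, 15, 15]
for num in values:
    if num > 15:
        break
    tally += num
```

Let's trace through this code step by step.

Initialize: tally = 0
Initialize: values = [6, 10, 17, 15, 15]
Entering loop: for num in values:

After execution: tally = 16
16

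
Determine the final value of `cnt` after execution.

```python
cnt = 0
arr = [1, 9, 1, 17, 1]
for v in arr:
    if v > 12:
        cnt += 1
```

Let's trace through this code step by step.

Initialize: cnt = 0
Initialize: arr = [1, 9, 1, 17, 1]
Entering loop: for v in arr:

After execution: cnt = 1
1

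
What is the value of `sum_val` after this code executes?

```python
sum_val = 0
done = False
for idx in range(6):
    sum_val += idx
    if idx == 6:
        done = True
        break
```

Let's trace through this code step by step.

Initialize: sum_val = 0
Initialize: done = False
Entering loop: for idx in range(6):

After execution: sum_val = 15
15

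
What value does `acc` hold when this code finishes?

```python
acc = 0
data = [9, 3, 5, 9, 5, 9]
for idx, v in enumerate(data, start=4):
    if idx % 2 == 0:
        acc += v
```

Let's trace through this code step by step.

Initialize: acc = 0
Initialize: data = [9, 3, 5, 9, 5, 9]
Entering loop: for idx, v in enumerate(data, start=4):

After execution: acc = 19
19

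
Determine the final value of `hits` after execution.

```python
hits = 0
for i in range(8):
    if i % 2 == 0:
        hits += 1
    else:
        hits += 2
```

Let's trace through this code step by step.

Initialize: hits = 0
Entering loop: for i in range(8):

After execution: hits = 12
12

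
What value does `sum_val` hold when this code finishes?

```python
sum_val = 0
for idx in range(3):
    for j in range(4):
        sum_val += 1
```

Let's trace through this code step by step.

Initialize: sum_val = 0
Entering loop: for idx in range(3):

After execution: sum_val = 12
12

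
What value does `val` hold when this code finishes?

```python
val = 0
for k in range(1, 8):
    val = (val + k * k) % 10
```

Let's trace through this code step by step.

Initialize: val = 0
Entering loop: for k in range(1, 8):

After execution: val = 0
0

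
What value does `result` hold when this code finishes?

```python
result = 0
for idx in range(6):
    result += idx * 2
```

Let's trace through this code step by step.

Initialize: result = 0
Entering loop: for idx in range(6):

After execution: result = 30
30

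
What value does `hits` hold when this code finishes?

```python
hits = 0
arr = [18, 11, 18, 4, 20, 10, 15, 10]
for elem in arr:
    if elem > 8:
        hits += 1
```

Let's trace through this code step by step.

Initialize: hits = 0
Initialize: arr = [18, 11, 18, 4, 20, 10, 15, 10]
Entering loop: for elem in arr:

After execution: hits = 7
7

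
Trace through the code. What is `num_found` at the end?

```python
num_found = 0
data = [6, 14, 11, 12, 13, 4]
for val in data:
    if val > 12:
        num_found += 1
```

Let's trace through this code step by step.

Initialize: num_found = 0
Initialize: data = [6, 14, 11, 12, 13, 4]
Entering loop: for val in data:

After execution: num_found = 2
2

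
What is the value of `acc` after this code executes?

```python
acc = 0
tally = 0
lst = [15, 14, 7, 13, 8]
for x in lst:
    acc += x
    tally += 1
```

Let's trace through this code step by step.

Initialize: acc = 0
Initialize: tally = 0
Initialize: lst = [15, 14, 7, 13, 8]
Entering loop: for x in lst:

After execution: acc = 57
57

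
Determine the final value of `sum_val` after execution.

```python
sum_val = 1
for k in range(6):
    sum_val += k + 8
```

Let's trace through this code step by step.

Initialize: sum_val = 1
Entering loop: for k in range(6):

After execution: sum_val = 64
64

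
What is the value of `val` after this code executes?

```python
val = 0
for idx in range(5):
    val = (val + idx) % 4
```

Let's trace through this code step by step.

Initialize: val = 0
Entering loop: for idx in range(5):

After execution: val = 2
2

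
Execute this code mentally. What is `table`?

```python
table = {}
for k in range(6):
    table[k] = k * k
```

Let's trace through this code step by step.

Initialize: table = {}
Entering loop: for k in range(6):

After execution: table = {0: 0, 1: 1, 2: 4, 3: 9, 4: 16, 5: 25}
{0: 0, 1: 1, 2: 4, 3: 9, 4: 16, 5: 25}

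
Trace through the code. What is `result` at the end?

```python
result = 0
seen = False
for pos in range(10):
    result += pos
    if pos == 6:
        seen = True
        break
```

Let's trace through this code step by step.

Initialize: result = 0
Initialize: seen = False
Entering loop: for pos in range(10):

After execution: result = 21
21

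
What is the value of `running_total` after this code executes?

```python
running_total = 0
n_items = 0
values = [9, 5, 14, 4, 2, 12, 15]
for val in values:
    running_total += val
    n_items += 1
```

Let's trace through this code step by step.

Initialize: running_total = 0
Initialize: n_items = 0
Initialize: values = [9, 5, 14, 4, 2, 12, 15]
Entering loop: for val in values:

After execution: running_total = 61
61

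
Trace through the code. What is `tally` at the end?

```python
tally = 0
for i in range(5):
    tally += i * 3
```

Let's trace through this code step by step.

Initialize: tally = 0
Entering loop: for i in range(5):

After execution: tally = 30
30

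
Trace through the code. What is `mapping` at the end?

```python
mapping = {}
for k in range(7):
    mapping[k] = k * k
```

Let's trace through this code step by step.

Initialize: mapping = {}
Entering loop: for k in range(7):

After execution: mapping = {0: 0, 1: 1, 2: 4, 3: 9, 4: 16, 5: 25, 6: 36}
{0: 0, 1: 1, 2: 4, 3: 9, 4: 16, 5: 25, 6: 36}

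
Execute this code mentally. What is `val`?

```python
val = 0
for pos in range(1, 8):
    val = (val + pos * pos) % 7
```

Let's trace through this code step by step.

Initialize: val = 0
Entering loop: for pos in range(1, 8):

After execution: val = 0
0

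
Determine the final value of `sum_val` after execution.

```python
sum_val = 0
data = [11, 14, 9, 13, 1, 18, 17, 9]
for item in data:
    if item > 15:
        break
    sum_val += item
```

Let's trace through this code step by step.

Initialize: sum_val = 0
Initialize: data = [11, 14, 9, 13, 1, 18, 17, 9]
Entering loop: for item in data:

After execution: sum_val = 48
48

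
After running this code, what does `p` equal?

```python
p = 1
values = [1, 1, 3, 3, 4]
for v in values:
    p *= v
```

Let's trace through this code step by step.

Initialize: p = 1
Initialize: values = [1, 1, 3, 3, 4]
Entering loop: for v in values:

After execution: p = 36
36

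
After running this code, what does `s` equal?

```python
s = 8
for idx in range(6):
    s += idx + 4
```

Let's trace through this code step by step.

Initialize: s = 8
Entering loop: for idx in range(6):

After execution: s = 47
47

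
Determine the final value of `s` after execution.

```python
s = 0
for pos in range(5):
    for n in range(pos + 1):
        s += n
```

Let's trace through this code step by step.

Initialize: s = 0
Entering loop: for pos in range(5):

After execution: s = 20
20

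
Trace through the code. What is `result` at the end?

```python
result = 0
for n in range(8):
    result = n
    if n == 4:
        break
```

Let's trace through this code step by step.

Initialize: result = 0
Entering loop: for n in range(8):

After execution: result = 4
4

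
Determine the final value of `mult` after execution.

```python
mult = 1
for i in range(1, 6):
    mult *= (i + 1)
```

Let's trace through this code step by step.

Initialize: mult = 1
Entering loop: for i in range(1, 6):

After execution: mult = 720
720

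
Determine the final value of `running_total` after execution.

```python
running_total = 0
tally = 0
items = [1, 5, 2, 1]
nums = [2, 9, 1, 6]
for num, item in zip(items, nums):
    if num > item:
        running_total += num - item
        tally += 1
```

Let's trace through this code step by step.

Initialize: running_total = 0
Initialize: tally = 0
Initialize: items = [1, 5, 2, 1]
Initialize: nums = [2, 9, 1, 6]
Entering loop: for num, item in zip(items, nums):

After execution: running_total = 1
1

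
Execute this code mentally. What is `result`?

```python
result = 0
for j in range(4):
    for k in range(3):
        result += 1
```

Let's trace through this code step by step.

Initialize: result = 0
Entering loop: for j in range(4):

After execution: result = 12
12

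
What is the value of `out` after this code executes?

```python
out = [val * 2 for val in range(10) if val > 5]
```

Let's trace through this code step by step.

Initialize: out = [val * 2 for val in range(10) if val > 5]

After execution: out = [12, 14, 16, 18]
[12, 14, 16, 18]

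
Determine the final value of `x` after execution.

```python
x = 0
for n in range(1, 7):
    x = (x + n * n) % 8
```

Let's trace through this code step by step.

Initialize: x = 0
Entering loop: for n in range(1, 7):

After execution: x = 3
3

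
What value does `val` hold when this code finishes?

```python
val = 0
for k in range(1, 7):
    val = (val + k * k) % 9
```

Let's trace through this code step by step.

Initialize: val = 0
Entering loop: for k in range(1, 7):

After execution: val = 1
1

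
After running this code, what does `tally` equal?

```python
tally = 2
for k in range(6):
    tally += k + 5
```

Let's trace through this code step by step.

Initialize: tally = 2
Entering loop: for k in range(6):

After execution: tally = 47
47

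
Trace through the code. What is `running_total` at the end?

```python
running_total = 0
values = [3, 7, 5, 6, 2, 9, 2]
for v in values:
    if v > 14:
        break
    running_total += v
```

Let's trace through this code step by step.

Initialize: running_total = 0
Initialize: values = [3, 7, 5, 6, 2, 9, 2]
Entering loop: for v in values:

After execution: running_total = 34
34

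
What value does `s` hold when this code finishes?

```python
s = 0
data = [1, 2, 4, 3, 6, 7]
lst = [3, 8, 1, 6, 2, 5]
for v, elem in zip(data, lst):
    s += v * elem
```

Let's trace through this code step by step.

Initialize: s = 0
Initialize: data = [1, 2, 4, 3, 6, 7]
Initialize: lst = [3, 8, 1, 6, 2, 5]
Entering loop: for v, elem in zip(data, lst):

After execution: s = 88
88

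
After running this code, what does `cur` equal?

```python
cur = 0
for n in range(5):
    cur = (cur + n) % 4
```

Let's trace through this code step by step.

Initialize: cur = 0
Entering loop: for n in range(5):

After execution: cur = 2
2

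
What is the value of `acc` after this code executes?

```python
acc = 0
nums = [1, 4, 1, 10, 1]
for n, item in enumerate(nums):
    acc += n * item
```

Let's trace through this code step by step.

Initialize: acc = 0
Initialize: nums = [1, 4, 1, 10, 1]
Entering loop: for n, item in enumerate(nums):

After execution: acc = 40
40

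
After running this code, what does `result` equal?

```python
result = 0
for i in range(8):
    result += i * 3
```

Let's trace through this code step by step.

Initialize: result = 0
Entering loop: for i in range(8):

After execution: result = 84
84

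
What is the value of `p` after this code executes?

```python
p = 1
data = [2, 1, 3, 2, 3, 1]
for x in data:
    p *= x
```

Let's trace through this code step by step.

Initialize: p = 1
Initialize: data = [2, 1, 3, 2, 3, 1]
Entering loop: for x in data:

After execution: p = 36
36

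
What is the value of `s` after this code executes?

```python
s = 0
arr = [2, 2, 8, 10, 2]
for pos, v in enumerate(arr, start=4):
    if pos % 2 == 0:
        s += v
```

Let's trace through this code step by step.

Initialize: s = 0
Initialize: arr = [2, 2, 8, 10, 2]
Entering loop: for pos, v in enumerate(arr, start=4):

After execution: s = 12
12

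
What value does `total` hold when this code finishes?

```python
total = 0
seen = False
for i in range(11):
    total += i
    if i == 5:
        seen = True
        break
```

Let's trace through this code step by step.

Initialize: total = 0
Initialize: seen = False
Entering loop: for i in range(11):

After execution: total = 15
15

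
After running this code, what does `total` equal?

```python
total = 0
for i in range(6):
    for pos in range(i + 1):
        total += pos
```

Let's trace through this code step by step.

Initialize: total = 0
Entering loop: for i in range(6):

After execution: total = 35
35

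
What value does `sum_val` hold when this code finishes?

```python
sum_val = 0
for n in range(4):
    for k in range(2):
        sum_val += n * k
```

Let's trace through this code step by step.

Initialize: sum_val = 0
Entering loop: for n in range(4):

After execution: sum_val = 6
6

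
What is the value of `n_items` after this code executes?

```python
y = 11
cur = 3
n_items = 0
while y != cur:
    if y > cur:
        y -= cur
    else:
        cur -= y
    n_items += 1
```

Let's trace through this code step by step.

Initialize: y = 11
Initialize: cur = 3
Initialize: n_items = 0
Entering loop: while y != cur:

After execution: n_items = 5
5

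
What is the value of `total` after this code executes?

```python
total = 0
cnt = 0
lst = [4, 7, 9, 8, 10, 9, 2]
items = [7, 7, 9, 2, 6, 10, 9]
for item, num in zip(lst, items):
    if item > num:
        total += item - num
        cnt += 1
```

Let's trace through this code step by step.

Initialize: total = 0
Initialize: cnt = 0
Initialize: lst = [4, 7, 9, 8, 10, 9, 2]
Initialize: items = [7, 7, 9, 2, 6, 10, 9]
Entering loop: for item, num in zip(lst, items):

After execution: total = 10
10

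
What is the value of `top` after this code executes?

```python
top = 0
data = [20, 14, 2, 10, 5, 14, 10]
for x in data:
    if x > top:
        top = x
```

Let's trace through this code step by step.

Initialize: top = 0
Initialize: data = [20, 14, 2, 10, 5, 14, 10]
Entering loop: for x in data:

After execution: top = 20
20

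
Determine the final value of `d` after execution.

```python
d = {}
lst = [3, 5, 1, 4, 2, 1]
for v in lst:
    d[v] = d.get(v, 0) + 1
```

Let's trace through this code step by step.

Initialize: d = {}
Initialize: lst = [3, 5, 1, 4, 2, 1]
Entering loop: for v in lst:

After execution: d = {3: 1, 5: 1, 1: 2, 4: 1, 2: 1}
{3: 1, 5: 1, 1: 2, 4: 1, 2: 1}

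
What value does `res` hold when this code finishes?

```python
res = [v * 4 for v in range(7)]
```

Let's trace through this code step by step.

Initialize: res = [v * 4 for v in range(7)]

After execution: res = [0, 4, 8, 12, 16, 20, 24]
[0, 4, 8, 12, 16, 20, 24]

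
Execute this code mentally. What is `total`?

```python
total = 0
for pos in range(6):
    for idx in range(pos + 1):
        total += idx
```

Let's trace through this code step by step.

Initialize: total = 0
Entering loop: for pos in range(6):

After execution: total = 35
35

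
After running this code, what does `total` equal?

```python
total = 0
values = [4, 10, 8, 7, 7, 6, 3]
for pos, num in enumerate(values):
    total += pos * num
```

Let's trace through this code step by step.

Initialize: total = 0
Initialize: values = [4, 10, 8, 7, 7, 6, 3]
Entering loop: for pos, num in enumerate(values):

After execution: total = 123
123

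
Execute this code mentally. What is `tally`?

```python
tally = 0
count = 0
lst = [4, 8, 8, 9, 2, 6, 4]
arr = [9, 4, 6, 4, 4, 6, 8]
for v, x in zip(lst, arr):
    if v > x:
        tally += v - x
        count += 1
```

Let's trace through this code step by step.

Initialize: tally = 0
Initialize: count = 0
Initialize: lst = [4, 8, 8, 9, 2, 6, 4]
Initialize: arr = [9, 4, 6, 4, 4, 6, 8]
Entering loop: for v, x in zip(lst, arr):

After execution: tally = 11
11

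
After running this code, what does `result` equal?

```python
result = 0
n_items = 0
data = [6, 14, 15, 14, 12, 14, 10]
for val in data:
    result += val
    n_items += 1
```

Let's trace through this code step by step.

Initialize: result = 0
Initialize: n_items = 0
Initialize: data = [6, 14, 15, 14, 12, 14, 10]
Entering loop: for val in data:

After execution: result = 85
85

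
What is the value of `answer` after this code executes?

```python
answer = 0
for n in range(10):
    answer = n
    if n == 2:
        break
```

Let's trace through this code step by step.

Initialize: answer = 0
Entering loop: for n in range(10):

After execution: answer = 2
2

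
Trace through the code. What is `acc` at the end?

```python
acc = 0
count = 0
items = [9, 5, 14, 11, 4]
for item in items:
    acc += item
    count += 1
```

Let's trace through this code step by step.

Initialize: acc = 0
Initialize: count = 0
Initialize: items = [9, 5, 14, 11, 4]
Entering loop: for item in items:

After execution: acc = 43
43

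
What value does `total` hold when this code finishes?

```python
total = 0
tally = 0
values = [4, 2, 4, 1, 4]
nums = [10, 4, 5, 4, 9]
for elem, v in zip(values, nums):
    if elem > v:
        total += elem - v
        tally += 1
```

Let's trace through this code step by step.

Initialize: total = 0
Initialize: tally = 0
Initialize: values = [4, 2, 4, 1, 4]
Initialize: nums = [10, 4, 5, 4, 9]
Entering loop: for elem, v in zip(values, nums):

After execution: total = 0
0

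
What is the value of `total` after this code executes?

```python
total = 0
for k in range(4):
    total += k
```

Let's trace through this code step by step.

Initialize: total = 0
Entering loop: for k in range(4):

After execution: total = 6
6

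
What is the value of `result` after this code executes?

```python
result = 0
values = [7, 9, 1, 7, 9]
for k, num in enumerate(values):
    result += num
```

Let's trace through this code step by step.

Initialize: result = 0
Initialize: values = [7, 9, 1, 7, 9]
Entering loop: for k, num in enumerate(values):

After execution: result = 33
33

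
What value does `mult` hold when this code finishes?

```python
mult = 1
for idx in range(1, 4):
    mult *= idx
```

Let's trace through this code step by step.

Initialize: mult = 1
Entering loop: for idx in range(1, 4):

After execution: mult = 6
6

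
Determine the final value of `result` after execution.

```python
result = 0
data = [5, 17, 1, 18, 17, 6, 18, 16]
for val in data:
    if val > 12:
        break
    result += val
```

Let's trace through this code step by step.

Initialize: result = 0
Initialize: data = [5, 17, 1, 18, 17, 6, 18, 16]
Entering loop: for val in data:

After execution: result = 5
5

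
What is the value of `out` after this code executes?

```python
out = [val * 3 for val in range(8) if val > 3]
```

Let's trace through this code step by step.

Initialize: out = [val * 3 for val in range(8) if val > 3]

After execution: out = [12, 15, 18, 21]
[12, 15, 18, 21]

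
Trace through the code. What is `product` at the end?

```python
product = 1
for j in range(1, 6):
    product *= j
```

Let's trace through this code step by step.

Initialize: product = 1
Entering loop: for j in range(1, 6):

After execution: product = 120
120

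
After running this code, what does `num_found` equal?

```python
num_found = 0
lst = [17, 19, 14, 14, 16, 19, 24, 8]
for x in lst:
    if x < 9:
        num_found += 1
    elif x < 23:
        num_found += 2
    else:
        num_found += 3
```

Let's trace through this code step by step.

Initialize: num_found = 0
Initialize: lst = [17, 19, 14, 14, 16, 19, 24, 8]
Entering loop: for x in lst:

After execution: num_found = 16
16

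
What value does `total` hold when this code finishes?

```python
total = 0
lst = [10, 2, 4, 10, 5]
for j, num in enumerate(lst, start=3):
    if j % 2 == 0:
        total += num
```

Let's trace through this code step by step.

Initialize: total = 0
Initialize: lst = [10, 2, 4, 10, 5]
Entering loop: for j, num in enumerate(lst, start=3):

After execution: total = 12
12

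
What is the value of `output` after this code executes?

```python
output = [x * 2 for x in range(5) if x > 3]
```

Let's trace through this code step by step.

Initialize: output = [x * 2 for x in range(5) if x > 3]

After execution: output = [8]
[8]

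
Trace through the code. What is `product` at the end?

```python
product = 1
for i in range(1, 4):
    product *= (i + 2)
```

Let's trace through this code step by step.

Initialize: product = 1
Entering loop: for i in range(1, 4):

After execution: product = 60
60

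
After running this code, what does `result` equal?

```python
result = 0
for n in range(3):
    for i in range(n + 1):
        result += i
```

Let's trace through this code step by step.

Initialize: result = 0
Entering loop: for n in range(3):

After execution: result = 4
4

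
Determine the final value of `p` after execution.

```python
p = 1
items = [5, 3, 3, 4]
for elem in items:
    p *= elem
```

Let's trace through this code step by step.

Initialize: p = 1
Initialize: items = [5, 3, 3, 4]
Entering loop: for elem in items:

After execution: p = 180
180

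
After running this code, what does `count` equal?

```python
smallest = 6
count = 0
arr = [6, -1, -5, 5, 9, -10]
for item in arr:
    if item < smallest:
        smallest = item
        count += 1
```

Let's trace through this code step by step.

Initialize: smallest = 6
Initialize: count = 0
Initialize: arr = [6, -1, -5, 5, 9, -10]
Entering loop: for item in arr:

After execution: count = 3
3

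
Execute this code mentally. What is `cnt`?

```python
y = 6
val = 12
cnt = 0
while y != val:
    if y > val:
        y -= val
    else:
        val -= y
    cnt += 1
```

Let's trace through this code step by step.

Initialize: y = 6
Initialize: val = 12
Initialize: cnt = 0
Entering loop: while y != val:

After execution: cnt = 1
1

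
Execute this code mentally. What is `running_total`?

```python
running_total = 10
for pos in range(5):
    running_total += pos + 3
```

Let's trace through this code step by step.

Initialize: running_total = 10
Entering loop: for pos in range(5):

After execution: running_total = 35
35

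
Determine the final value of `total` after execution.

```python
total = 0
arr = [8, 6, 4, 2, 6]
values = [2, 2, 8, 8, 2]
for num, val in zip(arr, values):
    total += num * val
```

Let's trace through this code step by step.

Initialize: total = 0
Initialize: arr = [8, 6, 4, 2, 6]
Initialize: values = [2, 2, 8, 8, 2]
Entering loop: for num, val in zip(arr, values):

After execution: total = 88
88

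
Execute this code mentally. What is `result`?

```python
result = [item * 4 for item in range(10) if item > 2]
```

Let's trace through this code step by step.

Initialize: result = [item * 4 for item in range(10) if item > 2]

After execution: result = [12, 16, 20, 24, 28, 32, 36]
[12, 16, 20, 24, 28, 32, 36]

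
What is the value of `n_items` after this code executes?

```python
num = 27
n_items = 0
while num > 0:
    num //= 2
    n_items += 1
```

Let's trace through this code step by step.

Initialize: num = 27
Initialize: n_items = 0
Entering loop: while num > 0:

After execution: n_items = 5
5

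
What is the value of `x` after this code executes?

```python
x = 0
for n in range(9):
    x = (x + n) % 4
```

Let's trace through this code step by step.

Initialize: x = 0
Entering loop: for n in range(9):

After execution: x = 0
0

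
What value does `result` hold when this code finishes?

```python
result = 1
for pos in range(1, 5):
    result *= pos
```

Let's trace through this code step by step.

Initialize: result = 1
Entering loop: for pos in range(1, 5):

After execution: result = 24
24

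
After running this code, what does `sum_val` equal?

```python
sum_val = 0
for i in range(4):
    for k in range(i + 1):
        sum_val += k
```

Let's trace through this code step by step.

Initialize: sum_val = 0
Entering loop: for i in range(4):

After execution: sum_val = 10
10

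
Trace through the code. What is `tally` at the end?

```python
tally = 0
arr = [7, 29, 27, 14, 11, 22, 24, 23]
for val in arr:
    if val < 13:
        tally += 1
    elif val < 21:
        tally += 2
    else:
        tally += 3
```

Let's trace through this code step by step.

Initialize: tally = 0
Initialize: arr = [7, 29, 27, 14, 11, 22, 24, 23]
Entering loop: for val in arr:

After execution: tally = 19
19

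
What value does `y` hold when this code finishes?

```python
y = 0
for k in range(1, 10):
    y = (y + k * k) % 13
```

Let's trace through this code step by step.

Initialize: y = 0
Entering loop: for k in range(1, 10):

After execution: y = 12
12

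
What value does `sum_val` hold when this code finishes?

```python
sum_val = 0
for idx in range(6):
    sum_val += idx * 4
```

Let's trace through this code step by step.

Initialize: sum_val = 0
Entering loop: for idx in range(6):

After execution: sum_val = 60
60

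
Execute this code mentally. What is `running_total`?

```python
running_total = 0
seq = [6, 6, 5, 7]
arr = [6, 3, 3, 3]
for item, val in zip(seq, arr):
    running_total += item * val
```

Let's trace through this code step by step.

Initialize: running_total = 0
Initialize: seq = [6, 6, 5, 7]
Initialize: arr = [6, 3, 3, 3]
Entering loop: for item, val in zip(seq, arr):

After execution: running_total = 90
90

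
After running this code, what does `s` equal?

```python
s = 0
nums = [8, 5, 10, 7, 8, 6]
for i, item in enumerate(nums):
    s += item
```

Let's trace through this code step by step.

Initialize: s = 0
Initialize: nums = [8, 5, 10, 7, 8, 6]
Entering loop: for i, item in enumerate(nums):

After execution: s = 44
44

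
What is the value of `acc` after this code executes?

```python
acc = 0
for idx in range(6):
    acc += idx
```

Let's trace through this code step by step.

Initialize: acc = 0
Entering loop: for idx in range(6):

After execution: acc = 15
15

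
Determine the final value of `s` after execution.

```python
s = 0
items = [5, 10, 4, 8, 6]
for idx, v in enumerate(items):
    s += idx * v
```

Let's trace through this code step by step.

Initialize: s = 0
Initialize: items = [5, 10, 4, 8, 6]
Entering loop: for idx, v in enumerate(items):

After execution: s = 66
66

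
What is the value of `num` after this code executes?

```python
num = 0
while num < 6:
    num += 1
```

Let's trace through this code step by step.

Initialize: num = 0
Entering loop: while num < 6:

After execution: num = 6
6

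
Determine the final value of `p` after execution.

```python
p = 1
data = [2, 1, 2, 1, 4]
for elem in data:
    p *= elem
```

Let's trace through this code step by step.

Initialize: p = 1
Initialize: data = [2, 1, 2, 1, 4]
Entering loop: for elem in data:

After execution: p = 16
16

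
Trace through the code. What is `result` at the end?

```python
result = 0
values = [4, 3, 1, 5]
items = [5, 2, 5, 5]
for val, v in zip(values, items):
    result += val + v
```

Let's trace through this code step by step.

Initialize: result = 0
Initialize: values = [4, 3, 1, 5]
Initialize: items = [5, 2, 5, 5]
Entering loop: for val, v in zip(values, items):

After execution: result = 30
30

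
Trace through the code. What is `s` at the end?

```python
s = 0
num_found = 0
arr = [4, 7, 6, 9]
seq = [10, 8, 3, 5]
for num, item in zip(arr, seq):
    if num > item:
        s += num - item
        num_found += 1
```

Let's trace through this code step by step.

Initialize: s = 0
Initialize: num_found = 0
Initialize: arr = [4, 7, 6, 9]
Initialize: seq = [10, 8, 3, 5]
Entering loop: for num, item in zip(arr, seq):

After execution: s = 7
7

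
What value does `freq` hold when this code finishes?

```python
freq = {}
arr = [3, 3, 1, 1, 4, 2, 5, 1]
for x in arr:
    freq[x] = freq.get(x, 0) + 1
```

Let's trace through this code step by step.

Initialize: freq = {}
Initialize: arr = [3, 3, 1, 1, 4, 2, 5, 1]
Entering loop: for x in arr:

After execution: freq = {3: 2, 1: 3, 4: 1, 2: 1, 5: 1}
{3: 2, 1: 3, 4: 1, 2: 1, 5: 1}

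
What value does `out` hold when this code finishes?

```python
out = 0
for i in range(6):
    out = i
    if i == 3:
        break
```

Let's trace through this code step by step.

Initialize: out = 0
Entering loop: for i in range(6):

After execution: out = 3
3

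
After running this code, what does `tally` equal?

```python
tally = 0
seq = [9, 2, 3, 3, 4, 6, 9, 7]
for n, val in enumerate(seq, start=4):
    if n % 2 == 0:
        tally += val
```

Let's trace through this code step by step.

Initialize: tally = 0
Initialize: seq = [9, 2, 3, 3, 4, 6, 9, 7]
Entering loop: for n, val in enumerate(seq, start=4):

After execution: tally = 25
25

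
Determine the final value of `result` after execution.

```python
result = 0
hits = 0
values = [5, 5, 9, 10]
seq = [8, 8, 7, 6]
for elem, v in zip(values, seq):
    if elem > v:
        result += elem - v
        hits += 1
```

Let's trace through this code step by step.

Initialize: result = 0
Initialize: hits = 0
Initialize: values = [5, 5, 9, 10]
Initialize: seq = [8, 8, 7, 6]
Entering loop: for elem, v in zip(values, seq):

After execution: result = 6
6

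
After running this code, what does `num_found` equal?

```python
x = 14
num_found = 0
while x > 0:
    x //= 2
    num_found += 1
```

Let's trace through this code step by step.

Initialize: x = 14
Initialize: num_found = 0
Entering loop: while x > 0:

After execution: num_found = 4
4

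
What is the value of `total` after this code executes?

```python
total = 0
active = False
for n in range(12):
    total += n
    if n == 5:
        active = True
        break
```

Let's trace through this code step by step.

Initialize: total = 0
Initialize: active = False
Entering loop: for n in range(12):

After execution: total = 15
15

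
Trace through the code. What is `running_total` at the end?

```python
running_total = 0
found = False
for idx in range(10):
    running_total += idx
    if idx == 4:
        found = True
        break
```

Let's trace through this code step by step.

Initialize: running_total = 0
Initialize: found = False
Entering loop: for idx in range(10):

After execution: running_total = 10
10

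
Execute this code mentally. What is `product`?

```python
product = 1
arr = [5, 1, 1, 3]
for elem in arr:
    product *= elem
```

Let's trace through this code step by step.

Initialize: product = 1
Initialize: arr = [5, 1, 1, 3]
Entering loop: for elem in arr:

After execution: product = 15
15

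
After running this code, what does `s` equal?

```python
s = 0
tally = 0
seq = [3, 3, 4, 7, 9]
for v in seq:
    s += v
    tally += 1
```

Let's trace through this code step by step.

Initialize: s = 0
Initialize: tally = 0
Initialize: seq = [3, 3, 4, 7, 9]
Entering loop: for v in seq:

After execution: s = 26
26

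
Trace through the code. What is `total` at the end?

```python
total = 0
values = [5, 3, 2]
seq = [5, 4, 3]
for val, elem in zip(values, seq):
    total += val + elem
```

Let's trace through this code step by step.

Initialize: total = 0
Initialize: values = [5, 3, 2]
Initialize: seq = [5, 4, 3]
Entering loop: for val, elem in zip(values, seq):

After execution: total = 22
22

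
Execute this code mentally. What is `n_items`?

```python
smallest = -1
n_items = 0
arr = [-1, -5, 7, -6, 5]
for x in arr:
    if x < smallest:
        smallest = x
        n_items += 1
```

Let's trace through this code step by step.

Initialize: smallest = -1
Initialize: n_items = 0
Initialize: arr = [-1, -5, 7, -6, 5]
Entering loop: for x in arr:

After execution: n_items = 2
2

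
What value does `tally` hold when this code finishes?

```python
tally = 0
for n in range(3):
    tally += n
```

Let's trace through this code step by step.

Initialize: tally = 0
Entering loop: for n in range(3):

After execution: tally = 3
3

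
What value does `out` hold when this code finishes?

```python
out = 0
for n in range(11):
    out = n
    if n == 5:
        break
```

Let's trace through this code step by step.

Initialize: out = 0
Entering loop: for n in range(11):

After execution: out = 5
5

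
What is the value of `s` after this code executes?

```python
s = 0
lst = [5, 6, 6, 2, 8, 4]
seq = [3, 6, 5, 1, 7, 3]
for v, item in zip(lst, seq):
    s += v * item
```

Let's trace through this code step by step.

Initialize: s = 0
Initialize: lst = [5, 6, 6, 2, 8, 4]
Initialize: seq = [3, 6, 5, 1, 7, 3]
Entering loop: for v, item in zip(lst, seq):

After execution: s = 151
151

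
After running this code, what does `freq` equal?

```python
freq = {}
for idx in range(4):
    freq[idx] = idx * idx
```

Let's trace through this code step by step.

Initialize: freq = {}
Entering loop: for idx in range(4):

After execution: freq = {0: 0, 1: 1, 2: 4, 3: 9}
{0: 0, 1: 1, 2: 4, 3: 9}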